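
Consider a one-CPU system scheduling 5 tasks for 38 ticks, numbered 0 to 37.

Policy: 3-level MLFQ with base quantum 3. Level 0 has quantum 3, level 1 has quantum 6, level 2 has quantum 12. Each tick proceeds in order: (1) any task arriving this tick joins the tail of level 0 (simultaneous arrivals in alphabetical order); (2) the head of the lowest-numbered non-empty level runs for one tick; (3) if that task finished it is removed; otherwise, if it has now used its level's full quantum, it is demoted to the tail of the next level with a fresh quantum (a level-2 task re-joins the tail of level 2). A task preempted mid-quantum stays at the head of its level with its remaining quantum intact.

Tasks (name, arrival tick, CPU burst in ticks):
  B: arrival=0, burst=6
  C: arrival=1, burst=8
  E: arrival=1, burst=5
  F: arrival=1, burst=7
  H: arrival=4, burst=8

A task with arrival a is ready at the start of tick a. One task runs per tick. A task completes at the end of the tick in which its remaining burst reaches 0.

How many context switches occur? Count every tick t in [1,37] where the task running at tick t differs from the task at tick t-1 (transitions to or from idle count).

context switches = 10

t=0: L0/L1/L2 = B/-/- → run B
t=1: L0/L1/L2 = BCEF/-/- → run B
t=2: L0/L1/L2 = BCEF/-/- → run B
t=3: L0/L1/L2 = CEF/B/- → run C
t=4: L0/L1/L2 = CEFH/B/- → run C
t=5: L0/L1/L2 = CEFH/B/- → run C
t=6: L0/L1/L2 = EFH/BC/- → run E
t=7: L0/L1/L2 = EFH/BC/- → run E
t=8: L0/L1/L2 = EFH/BC/- → run E
t=9: L0/L1/L2 = FH/BCE/- → run F
t=10: L0/L1/L2 = FH/BCE/- → run F
t=11: L0/L1/L2 = FH/BCE/- → run F
t=12: L0/L1/L2 = H/BCEF/- → run H
t=13: L0/L1/L2 = H/BCEF/- → run H
t=14: L0/L1/L2 = H/BCEF/- → run H
t=15: L0/L1/L2 = -/BCEFH/- → run B
t=16: L0/L1/L2 = -/BCEFH/- → run B
t=17: L0/L1/L2 = -/BCEFH/- → run B
t=18: L0/L1/L2 = -/CEFH/- → run C
t=19: L0/L1/L2 = -/CEFH/- → run C
t=20: L0/L1/L2 = -/CEFH/- → run C
t=21: L0/L1/L2 = -/CEFH/- → run C
t=22: L0/L1/L2 = -/CEFH/- → run C
t=23: L0/L1/L2 = -/EFH/- → run E
t=24: L0/L1/L2 = -/EFH/- → run E
t=25: L0/L1/L2 = -/FH/- → run F
t=26: L0/L1/L2 = -/FH/- → run F
t=27: L0/L1/L2 = -/FH/- → run F
t=28: L0/L1/L2 = -/FH/- → run F
t=29: L0/L1/L2 = -/H/- → run H
t=30: L0/L1/L2 = -/H/- → run H
t=31: L0/L1/L2 = -/H/- → run H
t=32: L0/L1/L2 = -/H/- → run H
t=33: L0/L1/L2 = -/H/- → run H
t=34: (idle)
t=35: (idle)
t=36: (idle)
t=37: (idle)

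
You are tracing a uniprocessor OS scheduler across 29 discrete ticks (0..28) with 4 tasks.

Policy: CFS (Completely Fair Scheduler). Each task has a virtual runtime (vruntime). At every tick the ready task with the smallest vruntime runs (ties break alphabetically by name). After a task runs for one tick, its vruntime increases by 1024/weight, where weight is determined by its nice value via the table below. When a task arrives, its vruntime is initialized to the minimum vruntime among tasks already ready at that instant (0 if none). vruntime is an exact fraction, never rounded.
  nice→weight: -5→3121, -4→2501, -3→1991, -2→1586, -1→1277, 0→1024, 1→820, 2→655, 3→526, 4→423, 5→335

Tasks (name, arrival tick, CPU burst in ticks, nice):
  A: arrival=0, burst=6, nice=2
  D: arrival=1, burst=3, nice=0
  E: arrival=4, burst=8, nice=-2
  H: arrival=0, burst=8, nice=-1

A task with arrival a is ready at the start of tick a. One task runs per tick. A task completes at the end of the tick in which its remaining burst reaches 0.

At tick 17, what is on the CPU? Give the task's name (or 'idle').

running at tick 17 = E

t=0: vr[A=0 H=0] → run A
t=1: vr[A=1024/655 D=0 H=0] → run D
t=2: vr[A=1024/655 D=1 H=0] → run H
t=3: vr[A=1024/655 D=1 H=1024/1277] → run H
t=4: vr[A=1024/655 D=1 E=1 H=2048/1277] → run D
t=5: vr[A=1024/655 D=2 E=1 H=2048/1277] → run E
t=6: vr[A=1024/655 D=2 E=1305/793 H=2048/1277] → run A
t=7: vr[A=2048/655 D=2 E=1305/793 H=2048/1277] → run H
t=8: vr[A=2048/655 D=2 E=1305/793 H=3072/1277] → run E
t=9: vr[A=2048/655 D=2 E=1817/793 H=3072/1277] → run D
t=10: vr[A=2048/655 E=1817/793 H=3072/1277] → run E
t=11: vr[A=2048/655 E=2329/793 H=3072/1277] → run H
t=12: vr[A=2048/655 E=2329/793 H=4096/1277] → run E
t=13: vr[A=2048/655 E=2841/793 H=4096/1277] → run A
t=14: vr[A=3072/655 E=2841/793 H=4096/1277] → run H
t=15: vr[A=3072/655 E=2841/793 H=5120/1277] → run E
t=16: vr[A=3072/655 E=3353/793 H=5120/1277] → run H
t=17: vr[A=3072/655 E=3353/793 H=6144/1277] → run E
t=18: vr[A=3072/655 E=3865/793 H=6144/1277] → run A
t=19: vr[A=4096/655 E=3865/793 H=6144/1277] → run H
t=20: vr[A=4096/655 E=3865/793 H=7168/1277] → run E
t=21: vr[A=4096/655 E=4377/793 H=7168/1277] → run E
t=22: vr[A=4096/655 H=7168/1277] → run H
t=23: vr[A=4096/655] → run A
t=24: vr[A=1024/131] → run A
t=25: (idle)
t=26: (idle)
t=27: (idle)
t=28: (idle)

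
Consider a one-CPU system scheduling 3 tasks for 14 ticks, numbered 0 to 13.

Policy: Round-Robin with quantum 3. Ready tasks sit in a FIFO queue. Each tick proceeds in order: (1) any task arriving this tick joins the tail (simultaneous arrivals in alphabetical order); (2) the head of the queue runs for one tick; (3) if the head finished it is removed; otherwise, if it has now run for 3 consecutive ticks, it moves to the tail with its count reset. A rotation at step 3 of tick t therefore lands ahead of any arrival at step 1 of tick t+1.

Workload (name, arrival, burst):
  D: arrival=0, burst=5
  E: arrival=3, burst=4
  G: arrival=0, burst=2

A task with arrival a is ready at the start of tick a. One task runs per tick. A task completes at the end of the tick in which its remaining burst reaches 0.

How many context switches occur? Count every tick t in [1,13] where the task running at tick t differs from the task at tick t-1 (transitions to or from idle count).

t=0: queue=[D,G] q_used=0 → run D
t=1: queue=[D,G] q_used=1 → run D
t=2: queue=[D,G] q_used=2 → run D
t=3: queue=[G,D,E] q_used=0 → run G
t=4: queue=[G,D,E] q_used=1 → run G
t=5: queue=[D,E] q_used=0 → run D
t=6: queue=[D,E] q_used=1 → run D
t=7: queue=[E] q_used=0 → run E
t=8: queue=[E] q_used=1 → run E
t=9: queue=[E] q_used=2 → run E
t=10: queue=[E] q_used=0 → run E
t=11: (idle)
t=12: (idle)
t=13: (idle)

context switches = 4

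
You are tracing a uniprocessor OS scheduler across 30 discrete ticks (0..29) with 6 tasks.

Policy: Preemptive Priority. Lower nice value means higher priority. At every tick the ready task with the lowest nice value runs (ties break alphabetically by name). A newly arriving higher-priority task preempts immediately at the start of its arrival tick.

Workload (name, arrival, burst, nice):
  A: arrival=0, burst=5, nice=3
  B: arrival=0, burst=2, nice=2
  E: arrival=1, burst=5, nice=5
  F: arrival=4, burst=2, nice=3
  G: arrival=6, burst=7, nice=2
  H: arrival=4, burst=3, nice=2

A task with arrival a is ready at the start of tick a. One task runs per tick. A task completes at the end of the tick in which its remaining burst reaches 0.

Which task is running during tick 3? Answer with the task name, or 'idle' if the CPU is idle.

running at tick 3 = A

t=0: ready={A,B} → run B
t=1: ready={A,B,E} → run B
t=2: ready={A,E} → run A
t=3: ready={A,E} → run A
t=4: ready={A,E,F,H} → run H
t=5: ready={A,E,F,H} → run H
t=6: ready={A,E,F,G,H} → run G
t=7: ready={A,E,F,G,H} → run G
t=8: ready={A,E,F,G,H} → run G
t=9: ready={A,E,F,G,H} → run G
t=10: ready={A,E,F,G,H} → run G
t=11: ready={A,E,F,G,H} → run G
t=12: ready={A,E,F,G,H} → run G
t=13: ready={A,E,F,H} → run H
t=14: ready={A,E,F} → run A
t=15: ready={A,E,F} → run A
t=16: ready={A,E,F} → run A
t=17: ready={E,F} → run F
t=18: ready={E,F} → run F
t=19: ready={E} → run E
t=20: ready={E} → run E
t=21: ready={E} → run E
t=22: ready={E} → run E
t=23: ready={E} → run E
t=24: (idle)
t=25: (idle)
t=26: (idle)
t=27: (idle)
t=28: (idle)
t=29: (idle)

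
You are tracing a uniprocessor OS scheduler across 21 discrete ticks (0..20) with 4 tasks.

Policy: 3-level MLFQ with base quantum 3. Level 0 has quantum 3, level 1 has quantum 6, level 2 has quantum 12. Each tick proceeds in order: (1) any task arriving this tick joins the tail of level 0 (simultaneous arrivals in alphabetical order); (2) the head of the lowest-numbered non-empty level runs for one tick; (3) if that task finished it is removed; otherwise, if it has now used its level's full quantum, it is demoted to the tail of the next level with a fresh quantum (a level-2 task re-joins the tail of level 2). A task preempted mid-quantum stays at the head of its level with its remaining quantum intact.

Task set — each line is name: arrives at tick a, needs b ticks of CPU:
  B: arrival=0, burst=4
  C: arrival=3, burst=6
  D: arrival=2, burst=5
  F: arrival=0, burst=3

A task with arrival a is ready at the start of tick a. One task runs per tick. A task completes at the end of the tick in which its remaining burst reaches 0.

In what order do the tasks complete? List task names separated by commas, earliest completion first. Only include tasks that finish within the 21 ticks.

t=0: L0/L1/L2 = BF/-/- → run B
t=1: L0/L1/L2 = BF/-/- → run B
t=2: L0/L1/L2 = BFD/-/- → run B
t=3: L0/L1/L2 = FDC/B/- → run F
t=4: L0/L1/L2 = FDC/B/- → run F
t=5: L0/L1/L2 = FDC/B/- → run F
t=6: L0/L1/L2 = DC/B/- → run D
t=7: L0/L1/L2 = DC/B/- → run D
t=8: L0/L1/L2 = DC/B/- → run D
t=9: L0/L1/L2 = C/BD/- → run C
t=10: L0/L1/L2 = C/BD/- → run C
t=11: L0/L1/L2 = C/BD/- → run C
t=12: L0/L1/L2 = -/BDC/- → run B
t=13: L0/L1/L2 = -/DC/- → run D
t=14: L0/L1/L2 = -/DC/- → run D
t=15: L0/L1/L2 = -/C/- → run C
t=16: L0/L1/L2 = -/C/- → run C
t=17: L0/L1/L2 = -/C/- → run C
t=18: (idle)
t=19: (idle)
t=20: (idle)

completion order = F, B, D, C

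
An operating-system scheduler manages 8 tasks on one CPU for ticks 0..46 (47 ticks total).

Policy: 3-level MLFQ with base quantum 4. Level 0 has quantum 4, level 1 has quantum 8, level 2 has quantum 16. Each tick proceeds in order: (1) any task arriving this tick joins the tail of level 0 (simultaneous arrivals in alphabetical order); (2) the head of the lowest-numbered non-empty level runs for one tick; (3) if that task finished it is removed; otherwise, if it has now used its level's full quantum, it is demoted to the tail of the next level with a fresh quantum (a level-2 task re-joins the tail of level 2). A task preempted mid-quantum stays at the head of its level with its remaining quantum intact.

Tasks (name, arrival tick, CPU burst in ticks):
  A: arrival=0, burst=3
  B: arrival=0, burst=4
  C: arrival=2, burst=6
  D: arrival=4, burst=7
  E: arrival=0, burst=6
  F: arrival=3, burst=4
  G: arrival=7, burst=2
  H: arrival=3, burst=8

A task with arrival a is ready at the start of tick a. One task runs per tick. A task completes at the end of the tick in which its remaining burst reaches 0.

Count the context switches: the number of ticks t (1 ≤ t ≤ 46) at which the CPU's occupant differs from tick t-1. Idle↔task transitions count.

t=0: L0/L1/L2 = ABE/-/- → run A
t=1: L0/L1/L2 = ABE/-/- → run A
t=2: L0/L1/L2 = ABEC/-/- → run A
t=3: L0/L1/L2 = BECFH/-/- → run B
t=4: L0/L1/L2 = BECFHD/-/- → run B
t=5: L0/L1/L2 = BECFHD/-/- → run B
t=6: L0/L1/L2 = BECFHD/-/- → run B
t=7: L0/L1/L2 = ECFHDG/-/- → run E
t=8: L0/L1/L2 = ECFHDG/-/- → run E
t=9: L0/L1/L2 = ECFHDG/-/- → run E
t=10: L0/L1/L2 = ECFHDG/-/- → run E
t=11: L0/L1/L2 = CFHDG/E/- → run C
t=12: L0/L1/L2 = CFHDG/E/- → run C
t=13: L0/L1/L2 = CFHDG/E/- → run C
t=14: L0/L1/L2 = CFHDG/E/- → run C
t=15: L0/L1/L2 = FHDG/EC/- → run F
t=16: L0/L1/L2 = FHDG/EC/- → run F
t=17: L0/L1/L2 = FHDG/EC/- → run F
t=18: L0/L1/L2 = FHDG/EC/- → run F
t=19: L0/L1/L2 = HDG/EC/- → run H
t=20: L0/L1/L2 = HDG/EC/- → run H
t=21: L0/L1/L2 = HDG/EC/- → run H
t=22: L0/L1/L2 = HDG/EC/- → run H
t=23: L0/L1/L2 = DG/ECH/- → run D
t=24: L0/L1/L2 = DG/ECH/- → run D
t=25: L0/L1/L2 = DG/ECH/- → run D
t=26: L0/L1/L2 = DG/ECH/- → run D
t=27: L0/L1/L2 = G/ECHD/- → run G
t=28: L0/L1/L2 = G/ECHD/- → run G
t=29: L0/L1/L2 = -/ECHD/- → run E
t=30: L0/L1/L2 = -/ECHD/- → run E
t=31: L0/L1/L2 = -/CHD/- → run C
t=32: L0/L1/L2 = -/CHD/- → run C
t=33: L0/L1/L2 = -/HD/- → run H
t=34: L0/L1/L2 = -/HD/- → run H
t=35: L0/L1/L2 = -/HD/- → run H
t=36: L0/L1/L2 = -/HD/- → run H
t=37: L0/L1/L2 = -/D/- → run D
t=38: L0/L1/L2 = -/D/- → run D
t=39: L0/L1/L2 = -/D/- → run D
t=40: (idle)
t=41: (idle)
t=42: (idle)
t=43: (idle)
t=44: (idle)
t=45: (idle)
t=46: (idle)

context switches = 12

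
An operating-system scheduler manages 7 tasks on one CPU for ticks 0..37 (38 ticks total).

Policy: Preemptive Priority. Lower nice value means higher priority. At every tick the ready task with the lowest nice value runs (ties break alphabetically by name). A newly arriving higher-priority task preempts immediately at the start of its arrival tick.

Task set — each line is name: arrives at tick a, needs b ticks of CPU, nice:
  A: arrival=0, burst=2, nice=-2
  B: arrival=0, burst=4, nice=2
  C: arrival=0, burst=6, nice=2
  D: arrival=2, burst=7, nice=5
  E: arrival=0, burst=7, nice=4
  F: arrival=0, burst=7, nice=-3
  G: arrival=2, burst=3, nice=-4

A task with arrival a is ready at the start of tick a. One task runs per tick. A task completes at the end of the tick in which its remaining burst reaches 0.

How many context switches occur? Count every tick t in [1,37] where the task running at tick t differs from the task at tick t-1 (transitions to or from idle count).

t=0: ready={A,B,C,E,F} → run F
t=1: ready={A,B,C,E,F} → run F
t=2: ready={A,B,C,D,E,F,G} → run G
t=3: ready={A,B,C,D,E,F,G} → run G
t=4: ready={A,B,C,D,E,F,G} → run G
t=5: ready={A,B,C,D,E,F} → run F
t=6: ready={A,B,C,D,E,F} → run F
t=7: ready={A,B,C,D,E,F} → run F
t=8: ready={A,B,C,D,E,F} → run F
t=9: ready={A,B,C,D,E,F} → run F
t=10: ready={A,B,C,D,E} → run A
t=11: ready={A,B,C,D,E} → run A
t=12: ready={B,C,D,E} → run B
t=13: ready={B,C,D,E} → run B
t=14: ready={B,C,D,E} → run B
t=15: ready={B,C,D,E} → run B
t=16: ready={C,D,E} → run C
t=17: ready={C,D,E} → run C
t=18: ready={C,D,E} → run C
t=19: ready={C,D,E} → run C
t=20: ready={C,D,E} → run C
t=21: ready={C,D,E} → run C
t=22: ready={D,E} → run E
t=23: ready={D,E} → run E
t=24: ready={D,E} → run E
t=25: ready={D,E} → run E
t=26: ready={D,E} → run E
t=27: ready={D,E} → run E
t=28: ready={D,E} → run E
t=29: ready={D} → run D
t=30: ready={D} → run D
t=31: ready={D} → run D
t=32: ready={D} → run D
t=33: ready={D} → run D
t=34: ready={D} → run D
t=35: ready={D} → run D
t=36: (idle)
t=37: (idle)

context switches = 8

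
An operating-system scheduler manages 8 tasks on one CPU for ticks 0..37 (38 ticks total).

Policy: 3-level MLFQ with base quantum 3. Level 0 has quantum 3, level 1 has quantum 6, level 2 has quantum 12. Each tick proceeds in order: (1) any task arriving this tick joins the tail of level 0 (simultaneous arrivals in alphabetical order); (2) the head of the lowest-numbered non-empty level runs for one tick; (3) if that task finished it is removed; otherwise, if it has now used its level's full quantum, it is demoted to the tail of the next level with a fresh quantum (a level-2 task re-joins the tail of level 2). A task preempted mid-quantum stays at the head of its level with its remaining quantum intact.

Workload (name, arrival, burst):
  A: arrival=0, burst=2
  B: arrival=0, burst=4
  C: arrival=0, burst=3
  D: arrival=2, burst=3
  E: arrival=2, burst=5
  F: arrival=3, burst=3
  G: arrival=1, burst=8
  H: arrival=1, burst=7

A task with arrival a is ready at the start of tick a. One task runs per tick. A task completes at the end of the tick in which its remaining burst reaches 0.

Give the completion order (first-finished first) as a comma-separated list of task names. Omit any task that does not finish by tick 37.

t=0: L0/L1/L2 = ABC/-/- → run A
t=1: L0/L1/L2 = ABCGH/-/- → run A
t=2: L0/L1/L2 = BCGHDE/-/- → run B
t=3: L0/L1/L2 = BCGHDEF/-/- → run B
t=4: L0/L1/L2 = BCGHDEF/-/- → run B
t=5: L0/L1/L2 = CGHDEF/B/- → run C
t=6: L0/L1/L2 = CGHDEF/B/- → run C
t=7: L0/L1/L2 = CGHDEF/B/- → run C
t=8: L0/L1/L2 = GHDEF/B/- → run G
t=9: L0/L1/L2 = GHDEF/B/- → run G
t=10: L0/L1/L2 = GHDEF/B/- → run G
t=11: L0/L1/L2 = HDEF/BG/- → run H
t=12: L0/L1/L2 = HDEF/BG/- → run H
t=13: L0/L1/L2 = HDEF/BG/- → run H
t=14: L0/L1/L2 = DEF/BGH/- → run D
t=15: L0/L1/L2 = DEF/BGH/- → run D
t=16: L0/L1/L2 = DEF/BGH/- → run D
t=17: L0/L1/L2 = EF/BGH/- → run E
t=18: L0/L1/L2 = EF/BGH/- → run E
t=19: L0/L1/L2 = EF/BGH/- → run E
t=20: L0/L1/L2 = F/BGHE/- → run F
t=21: L0/L1/L2 = F/BGHE/- → run F
t=22: L0/L1/L2 = F/BGHE/- → run F
t=23: L0/L1/L2 = -/BGHE/- → run B
t=24: L0/L1/L2 = -/GHE/- → run G
t=25: L0/L1/L2 = -/GHE/- → run G
t=26: L0/L1/L2 = -/GHE/- → run G
t=27: L0/L1/L2 = -/GHE/- → run G
t=28: L0/L1/L2 = -/GHE/- → run G
t=29: L0/L1/L2 = -/HE/- → run H
t=30: L0/L1/L2 = -/HE/- → run H
t=31: L0/L1/L2 = -/HE/- → run H
t=32: L0/L1/L2 = -/HE/- → run H
t=33: L0/L1/L2 = -/E/- → run E
t=34: L0/L1/L2 = -/E/- → run E
t=35: (idle)
t=36: (idle)
t=37: (idle)

completion order = A, C, D, F, B, G, H, E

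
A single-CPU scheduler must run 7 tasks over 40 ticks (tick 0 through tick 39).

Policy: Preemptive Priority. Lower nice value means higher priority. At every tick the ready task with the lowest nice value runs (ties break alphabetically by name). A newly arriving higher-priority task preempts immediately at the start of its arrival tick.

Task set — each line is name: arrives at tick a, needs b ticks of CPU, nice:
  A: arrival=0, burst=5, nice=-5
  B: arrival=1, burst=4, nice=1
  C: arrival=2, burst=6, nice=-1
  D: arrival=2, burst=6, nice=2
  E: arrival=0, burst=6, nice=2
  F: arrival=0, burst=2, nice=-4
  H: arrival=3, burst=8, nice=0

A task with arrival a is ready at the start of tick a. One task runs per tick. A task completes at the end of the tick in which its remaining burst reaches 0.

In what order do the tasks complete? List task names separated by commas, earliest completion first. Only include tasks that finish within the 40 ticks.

completion order = A, F, C, H, B, D, E

t=0: ready={A,E,F} → run A
t=1: ready={A,B,E,F} → run A
t=2: ready={A,B,C,D,E,F} → run A
t=3: ready={A,B,C,D,E,F,H} → run A
t=4: ready={A,B,C,D,E,F,H} → run A
t=5: ready={B,C,D,E,F,H} → run F
t=6: ready={B,C,D,E,F,H} → run F
t=7: ready={B,C,D,E,H} → run C
t=8: ready={B,C,D,E,H} → run C
t=9: ready={B,C,D,E,H} → run C
t=10: ready={B,C,D,E,H} → run C
t=11: ready={B,C,D,E,H} → run C
t=12: ready={B,C,D,E,H} → run C
t=13: ready={B,D,E,H} → run H
t=14: ready={B,D,E,H} → run H
t=15: ready={B,D,E,H} → run H
t=16: ready={B,D,E,H} → run H
t=17: ready={B,D,E,H} → run H
t=18: ready={B,D,E,H} → run H
t=19: ready={B,D,E,H} → run H
t=20: ready={B,D,E,H} → run H
t=21: ready={B,D,E} → run B
t=22: ready={B,D,E} → run B
t=23: ready={B,D,E} → run B
t=24: ready={B,D,E} → run B
t=25: ready={D,E} → run D
t=26: ready={D,E} → run D
t=27: ready={D,E} → run D
t=28: ready={D,E} → run D
t=29: ready={D,E} → run D
t=30: ready={D,E} → run D
t=31: ready={E} → run E
t=32: ready={E} → run E
t=33: ready={E} → run E
t=34: ready={E} → run E
t=35: ready={E} → run E
t=36: ready={E} → run E
t=37: (idle)
t=38: (idle)
t=39: (idle)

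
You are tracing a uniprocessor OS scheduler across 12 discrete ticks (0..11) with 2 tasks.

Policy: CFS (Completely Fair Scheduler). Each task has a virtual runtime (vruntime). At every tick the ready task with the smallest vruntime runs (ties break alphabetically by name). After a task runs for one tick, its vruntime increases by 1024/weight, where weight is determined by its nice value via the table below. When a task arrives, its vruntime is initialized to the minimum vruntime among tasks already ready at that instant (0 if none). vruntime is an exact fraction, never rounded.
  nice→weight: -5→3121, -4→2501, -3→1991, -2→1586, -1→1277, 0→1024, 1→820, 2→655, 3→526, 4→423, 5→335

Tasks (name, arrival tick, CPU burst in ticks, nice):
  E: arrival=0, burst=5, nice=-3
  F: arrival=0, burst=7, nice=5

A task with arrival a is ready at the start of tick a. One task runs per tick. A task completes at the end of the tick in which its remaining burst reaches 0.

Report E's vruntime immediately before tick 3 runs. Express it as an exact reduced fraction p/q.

vruntime(E, start of tick 3) = 2048/1991

t=0: vr[E=0 F=0] → run E
t=1: vr[E=1024/1991 F=0] → run F
t=2: vr[E=1024/1991 F=1024/335] → run E
t=3: vr[E=2048/1991 F=1024/335] → run E
t=4: vr[E=3072/1991 F=1024/335] → run E
t=5: vr[E=4096/1991 F=1024/335] → run E
t=6: vr[F=1024/335] → run F
t=7: vr[F=2048/335] → run F
t=8: vr[F=3072/335] → run F
t=9: vr[F=4096/335] → run F
t=10: vr[F=1024/67] → run F
t=11: vr[F=6144/335] → run F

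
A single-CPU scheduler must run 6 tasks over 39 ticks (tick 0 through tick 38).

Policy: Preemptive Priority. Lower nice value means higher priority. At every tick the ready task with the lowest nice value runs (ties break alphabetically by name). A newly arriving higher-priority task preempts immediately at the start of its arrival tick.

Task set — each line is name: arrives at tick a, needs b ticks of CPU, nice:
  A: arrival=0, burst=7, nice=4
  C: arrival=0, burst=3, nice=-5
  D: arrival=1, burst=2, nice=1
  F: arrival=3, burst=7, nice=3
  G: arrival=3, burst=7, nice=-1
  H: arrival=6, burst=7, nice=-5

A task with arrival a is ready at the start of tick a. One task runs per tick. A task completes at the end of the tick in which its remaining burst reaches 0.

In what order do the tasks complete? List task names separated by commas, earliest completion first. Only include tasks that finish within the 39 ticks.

completion order = C, H, G, D, F, A

t=0: ready={A,C} → run C
t=1: ready={A,C,D} → run C
t=2: ready={A,C,D} → run C
t=3: ready={A,D,F,G} → run G
t=4: ready={A,D,F,G} → run G
t=5: ready={A,D,F,G} → run G
t=6: ready={A,D,F,G,H} → run H
t=7: ready={A,D,F,G,H} → run H
t=8: ready={A,D,F,G,H} → run H
t=9: ready={A,D,F,G,H} → run H
t=10: ready={A,D,F,G,H} → run H
t=11: ready={A,D,F,G,H} → run H
t=12: ready={A,D,F,G,H} → run H
t=13: ready={A,D,F,G} → run G
t=14: ready={A,D,F,G} → run G
t=15: ready={A,D,F,G} → run G
t=16: ready={A,D,F,G} → run G
t=17: ready={A,D,F} → run D
t=18: ready={A,D,F} → run D
t=19: ready={A,F} → run F
t=20: ready={A,F} → run F
t=21: ready={A,F} → run F
t=22: ready={A,F} → run F
t=23: ready={A,F} → run F
t=24: ready={A,F} → run F
t=25: ready={A,F} → run F
t=26: ready={A} → run A
t=27: ready={A} → run A
t=28: ready={A} → run A
t=29: ready={A} → run A
t=30: ready={A} → run A
t=31: ready={A} → run A
t=32: ready={A} → run A
t=33: (idle)
t=34: (idle)
t=35: (idle)
t=36: (idle)
t=37: (idle)
t=38: (idle)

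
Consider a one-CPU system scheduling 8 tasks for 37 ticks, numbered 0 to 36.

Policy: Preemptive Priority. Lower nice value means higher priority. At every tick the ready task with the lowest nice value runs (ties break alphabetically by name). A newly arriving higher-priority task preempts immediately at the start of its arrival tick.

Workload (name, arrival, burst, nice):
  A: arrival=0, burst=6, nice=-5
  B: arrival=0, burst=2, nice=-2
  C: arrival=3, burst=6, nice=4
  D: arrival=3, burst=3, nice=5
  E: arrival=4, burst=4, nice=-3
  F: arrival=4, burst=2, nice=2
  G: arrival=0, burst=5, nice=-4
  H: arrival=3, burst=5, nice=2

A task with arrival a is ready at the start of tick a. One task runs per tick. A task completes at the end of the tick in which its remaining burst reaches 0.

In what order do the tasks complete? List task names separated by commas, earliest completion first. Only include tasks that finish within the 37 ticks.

t=0: ready={A,B,G} → run A
t=1: ready={A,B,G} → run A
t=2: ready={A,B,G} → run A
t=3: ready={A,B,C,D,G,H} → run A
t=4: ready={A,B,C,D,E,F,G,H} → run A
t=5: ready={A,B,C,D,E,F,G,H} → run A
t=6: ready={B,C,D,E,F,G,H} → run G
t=7: ready={B,C,D,E,F,G,H} → run G
t=8: ready={B,C,D,E,F,G,H} → run G
t=9: ready={B,C,D,E,F,G,H} → run G
t=10: ready={B,C,D,E,F,G,H} → run G
t=11: ready={B,C,D,E,F,H} → run E
t=12: ready={B,C,D,E,F,H} → run E
t=13: ready={B,C,D,E,F,H} → run E
t=14: ready={B,C,D,E,F,H} → run E
t=15: ready={B,C,D,F,H} → run B
t=16: ready={B,C,D,F,H} → run B
t=17: ready={C,D,F,H} → run F
t=18: ready={C,D,F,H} → run F
t=19: ready={C,D,H} → run H
t=20: ready={C,D,H} → run H
t=21: ready={C,D,H} → run H
t=22: ready={C,D,H} → run H
t=23: ready={C,D,H} → run H
t=24: ready={C,D} → run C
t=25: ready={C,D} → run C
t=26: ready={C,D} → run C
t=27: ready={C,D} → run C
t=28: ready={C,D} → run C
t=29: ready={C,D} → run C
t=30: ready={D} → run D
t=31: ready={D} → run D
t=32: ready={D} → run D
t=33: (idle)
t=34: (idle)
t=35: (idle)
t=36: (idle)

completion order = A, G, E, B, F, H, C, D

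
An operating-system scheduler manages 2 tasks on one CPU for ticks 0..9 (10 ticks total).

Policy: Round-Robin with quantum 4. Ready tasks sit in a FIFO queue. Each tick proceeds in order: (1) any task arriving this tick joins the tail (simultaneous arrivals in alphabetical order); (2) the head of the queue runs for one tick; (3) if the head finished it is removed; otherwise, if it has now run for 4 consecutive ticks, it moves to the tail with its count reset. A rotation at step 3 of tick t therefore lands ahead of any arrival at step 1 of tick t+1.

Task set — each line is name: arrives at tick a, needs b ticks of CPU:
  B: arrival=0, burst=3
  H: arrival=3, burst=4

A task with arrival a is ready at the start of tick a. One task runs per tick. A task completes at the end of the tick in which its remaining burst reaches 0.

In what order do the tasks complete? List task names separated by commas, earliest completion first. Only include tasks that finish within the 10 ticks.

completion order = B, H

t=0: queue=[B] q_used=0 → run B
t=1: queue=[B] q_used=1 → run B
t=2: queue=[B] q_used=2 → run B
t=3: queue=[H] q_used=0 → run H
t=4: queue=[H] q_used=1 → run H
t=5: queue=[H] q_used=2 → run H
t=6: queue=[H] q_used=3 → run H
t=7: (idle)
t=8: (idle)
t=9: (idle)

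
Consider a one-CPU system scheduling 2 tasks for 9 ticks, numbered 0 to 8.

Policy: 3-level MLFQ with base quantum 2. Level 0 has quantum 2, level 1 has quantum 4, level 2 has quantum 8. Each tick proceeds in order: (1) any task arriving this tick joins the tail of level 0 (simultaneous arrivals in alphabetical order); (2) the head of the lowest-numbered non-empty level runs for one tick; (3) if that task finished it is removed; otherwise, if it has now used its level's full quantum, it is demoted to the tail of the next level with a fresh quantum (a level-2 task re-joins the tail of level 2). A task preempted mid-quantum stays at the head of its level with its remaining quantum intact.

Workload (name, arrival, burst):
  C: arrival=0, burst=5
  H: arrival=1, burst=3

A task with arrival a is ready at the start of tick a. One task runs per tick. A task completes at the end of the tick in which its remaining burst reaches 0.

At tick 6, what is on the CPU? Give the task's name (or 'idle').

running at tick 6 = C

t=0: L0/L1/L2 = C/-/- → run C
t=1: L0/L1/L2 = CH/-/- → run C
t=2: L0/L1/L2 = H/C/- → run H
t=3: L0/L1/L2 = H/C/- → run H
t=4: L0/L1/L2 = -/CH/- → run C
t=5: L0/L1/L2 = -/CH/- → run C
t=6: L0/L1/L2 = -/CH/- → run C
t=7: L0/L1/L2 = -/H/- → run H
t=8: (idle)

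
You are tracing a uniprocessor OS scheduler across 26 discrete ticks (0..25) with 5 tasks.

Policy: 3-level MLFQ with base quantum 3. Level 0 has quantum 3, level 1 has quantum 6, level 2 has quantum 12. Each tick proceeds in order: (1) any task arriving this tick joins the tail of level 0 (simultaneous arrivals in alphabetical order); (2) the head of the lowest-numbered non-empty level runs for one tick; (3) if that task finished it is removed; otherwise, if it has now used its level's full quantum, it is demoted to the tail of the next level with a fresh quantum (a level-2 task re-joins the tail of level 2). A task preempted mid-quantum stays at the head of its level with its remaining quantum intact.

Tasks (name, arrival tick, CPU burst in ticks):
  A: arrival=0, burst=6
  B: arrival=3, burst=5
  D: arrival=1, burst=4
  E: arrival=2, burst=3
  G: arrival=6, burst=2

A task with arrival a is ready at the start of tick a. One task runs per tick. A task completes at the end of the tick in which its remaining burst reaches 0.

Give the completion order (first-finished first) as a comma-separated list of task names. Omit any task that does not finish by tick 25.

completion order = E, G, A, D, B

t=0: L0/L1/L2 = A/-/- → run A
t=1: L0/L1/L2 = AD/-/- → run A
t=2: L0/L1/L2 = ADE/-/- → run A
t=3: L0/L1/L2 = DEB/A/- → run D
t=4: L0/L1/L2 = DEB/A/- → run D
t=5: L0/L1/L2 = DEB/A/- → run D
t=6: L0/L1/L2 = EBG/AD/- → run E
t=7: L0/L1/L2 = EBG/AD/- → run E
t=8: L0/L1/L2 = EBG/AD/- → run E
t=9: L0/L1/L2 = BG/AD/- → run B
t=10: L0/L1/L2 = BG/AD/- → run B
t=11: L0/L1/L2 = BG/AD/- → run B
t=12: L0/L1/L2 = G/ADB/- → run G
t=13: L0/L1/L2 = G/ADB/- → run G
t=14: L0/L1/L2 = -/ADB/- → run A
t=15: L0/L1/L2 = -/ADB/- → run A
t=16: L0/L1/L2 = -/ADB/- → run A
t=17: L0/L1/L2 = -/DB/- → run D
t=18: L0/L1/L2 = -/B/- → run B
t=19: L0/L1/L2 = -/B/- → run B
t=20: (idle)
t=21: (idle)
t=22: (idle)
t=23: (idle)
t=24: (idle)
t=25: (idle)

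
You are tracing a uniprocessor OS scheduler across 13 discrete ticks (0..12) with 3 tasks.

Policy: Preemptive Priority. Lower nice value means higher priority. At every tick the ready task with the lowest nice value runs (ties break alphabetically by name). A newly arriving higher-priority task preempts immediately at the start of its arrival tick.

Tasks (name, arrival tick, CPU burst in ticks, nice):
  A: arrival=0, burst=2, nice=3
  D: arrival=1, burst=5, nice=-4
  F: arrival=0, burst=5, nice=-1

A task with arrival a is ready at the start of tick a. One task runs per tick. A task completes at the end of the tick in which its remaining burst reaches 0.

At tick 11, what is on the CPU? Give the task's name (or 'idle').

running at tick 11 = A

t=0: ready={A,F} → run F
t=1: ready={A,D,F} → run D
t=2: ready={A,D,F} → run D
t=3: ready={A,D,F} → run D
t=4: ready={A,D,F} → run D
t=5: ready={A,D,F} → run D
t=6: ready={A,F} → run F
t=7: ready={A,F} → run F
t=8: ready={A,F} → run F
t=9: ready={A,F} → run F
t=10: ready={A} → run A
t=11: ready={A} → run A
t=12: (idle)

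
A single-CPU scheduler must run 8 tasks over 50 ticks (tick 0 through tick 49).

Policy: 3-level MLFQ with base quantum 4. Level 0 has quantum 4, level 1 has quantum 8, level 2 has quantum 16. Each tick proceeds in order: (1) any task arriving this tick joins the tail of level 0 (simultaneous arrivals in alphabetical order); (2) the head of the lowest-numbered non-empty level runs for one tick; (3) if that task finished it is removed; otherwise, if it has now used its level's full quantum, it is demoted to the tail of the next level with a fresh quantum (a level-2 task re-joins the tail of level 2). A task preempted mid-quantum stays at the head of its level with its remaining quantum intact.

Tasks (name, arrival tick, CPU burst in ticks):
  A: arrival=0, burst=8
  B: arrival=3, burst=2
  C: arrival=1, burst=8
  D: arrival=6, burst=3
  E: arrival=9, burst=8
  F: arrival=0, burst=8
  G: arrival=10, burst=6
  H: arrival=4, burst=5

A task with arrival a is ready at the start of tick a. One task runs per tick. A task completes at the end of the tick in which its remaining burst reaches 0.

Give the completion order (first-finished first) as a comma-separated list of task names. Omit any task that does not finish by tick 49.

t=0: L0/L1/L2 = AF/-/- → run A
t=1: L0/L1/L2 = AFC/-/- → run A
t=2: L0/L1/L2 = AFC/-/- → run A
t=3: L0/L1/L2 = AFCB/-/- → run A
t=4: L0/L1/L2 = FCBH/A/- → run F
t=5: L0/L1/L2 = FCBH/A/- → run F
t=6: L0/L1/L2 = FCBHD/A/- → run F
t=7: L0/L1/L2 = FCBHD/A/- → run F
t=8: L0/L1/L2 = CBHD/AF/- → run C
t=9: L0/L1/L2 = CBHDE/AF/- → run C
t=10: L0/L1/L2 = CBHDEG/AF/- → run C
t=11: L0/L1/L2 = CBHDEG/AF/- → run C
t=12: L0/L1/L2 = BHDEG/AFC/- → run B
t=13: L0/L1/L2 = BHDEG/AFC/- → run B
t=14: L0/L1/L2 = HDEG/AFC/- → run H
t=15: L0/L1/L2 = HDEG/AFC/- → run H
t=16: L0/L1/L2 = HDEG/AFC/- → run H
t=17: L0/L1/L2 = HDEG/AFC/- → run H
t=18: L0/L1/L2 = DEG/AFCH/- → run D
t=19: L0/L1/L2 = DEG/AFCH/- → run D
t=20: L0/L1/L2 = DEG/AFCH/- → run D
t=21: L0/L1/L2 = EG/AFCH/- → run E
t=22: L0/L1/L2 = EG/AFCH/- → run E
t=23: L0/L1/L2 = EG/AFCH/- → run E
t=24: L0/L1/L2 = EG/AFCH/- → run E
t=25: L0/L1/L2 = G/AFCHE/- → run G
t=26: L0/L1/L2 = G/AFCHE/- → run G
t=27: L0/L1/L2 = G/AFCHE/- → run G
t=28: L0/L1/L2 = G/AFCHE/- → run G
t=29: L0/L1/L2 = -/AFCHEG/- → run A
t=30: L0/L1/L2 = -/AFCHEG/- → run A
t=31: L0/L1/L2 = -/AFCHEG/- → run A
t=32: L0/L1/L2 = -/AFCHEG/- → run A
t=33: L0/L1/L2 = -/FCHEG/- → run F
t=34: L0/L1/L2 = -/FCHEG/- → run F
t=35: L0/L1/L2 = -/FCHEG/- → run F
t=36: L0/L1/L2 = -/FCHEG/- → run F
t=37: L0/L1/L2 = -/CHEG/- → run C
t=38: L0/L1/L2 = -/CHEG/- → run C
t=39: L0/L1/L2 = -/CHEG/- → run C
t=40: L0/L1/L2 = -/CHEG/- → run C
t=41: L0/L1/L2 = -/HEG/- → run H
t=42: L0/L1/L2 = -/EG/- → run E
t=43: L0/L1/L2 = -/EG/- → run E
t=44: L0/L1/L2 = -/EG/- → run E
t=45: L0/L1/L2 = -/EG/- → run E
t=46: L0/L1/L2 = -/G/- → run G
t=47: L0/L1/L2 = -/G/- → run G
t=48: (idle)
t=49: (idle)

completion order = B, D, A, F, C, H, E, G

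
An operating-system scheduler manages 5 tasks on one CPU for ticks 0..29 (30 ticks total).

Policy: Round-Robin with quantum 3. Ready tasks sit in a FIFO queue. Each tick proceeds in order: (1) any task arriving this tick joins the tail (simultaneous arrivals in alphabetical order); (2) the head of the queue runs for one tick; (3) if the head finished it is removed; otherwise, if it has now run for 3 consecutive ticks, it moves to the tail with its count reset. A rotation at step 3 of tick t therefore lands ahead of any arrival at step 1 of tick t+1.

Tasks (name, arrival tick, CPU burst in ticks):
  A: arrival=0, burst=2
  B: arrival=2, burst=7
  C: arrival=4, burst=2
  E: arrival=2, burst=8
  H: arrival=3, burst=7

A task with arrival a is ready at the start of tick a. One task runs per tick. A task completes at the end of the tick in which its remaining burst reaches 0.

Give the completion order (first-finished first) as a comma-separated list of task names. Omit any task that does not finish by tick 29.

t=0: queue=[A] q_used=0 → run A
t=1: queue=[A] q_used=1 → run A
t=2: queue=[B,E] q_used=0 → run B
t=3: queue=[B,E,H] q_used=1 → run B
t=4: queue=[B,E,H,C] q_used=2 → run B
t=5: queue=[E,H,C,B] q_used=0 → run E
t=6: queue=[E,H,C,B] q_used=1 → run E
t=7: queue=[E,H,C,B] q_used=2 → run E
t=8: queue=[H,C,B,E] q_used=0 → run H
t=9: queue=[H,C,B,E] q_used=1 → run H
t=10: queue=[H,C,B,E] q_used=2 → run H
t=11: queue=[C,B,E,H] q_used=0 → run C
t=12: queue=[C,B,E,H] q_used=1 → run C
t=13: queue=[B,E,H] q_used=0 → run B
t=14: queue=[B,E,H] q_used=1 → run B
t=15: queue=[B,E,H] q_used=2 → run B
t=16: queue=[E,H,B] q_used=0 → run E
t=17: queue=[E,H,B] q_used=1 → run E
t=18: queue=[E,H,B] q_used=2 → run E
t=19: queue=[H,B,E] q_used=0 → run H
t=20: queue=[H,B,E] q_used=1 → run H
t=21: queue=[H,B,E] q_used=2 → run H
t=22: queue=[B,E,H] q_used=0 → run B
t=23: queue=[E,H] q_used=0 → run E
t=24: queue=[E,H] q_used=1 → run E
t=25: queue=[H] q_used=0 → run H
t=26: (idle)
t=27: (idle)
t=28: (idle)
t=29: (idle)

completion order = A, C, B, E, H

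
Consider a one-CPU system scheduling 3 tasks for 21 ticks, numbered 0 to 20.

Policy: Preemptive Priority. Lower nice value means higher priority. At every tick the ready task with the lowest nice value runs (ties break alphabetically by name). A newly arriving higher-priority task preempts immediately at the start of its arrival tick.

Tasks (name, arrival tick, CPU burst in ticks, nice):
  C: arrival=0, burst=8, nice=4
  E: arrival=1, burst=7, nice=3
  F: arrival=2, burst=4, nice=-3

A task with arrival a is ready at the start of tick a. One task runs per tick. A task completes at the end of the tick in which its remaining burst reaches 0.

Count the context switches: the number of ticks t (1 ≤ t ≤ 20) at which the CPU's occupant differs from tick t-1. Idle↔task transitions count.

context switches = 5

t=0: ready={C} → run C
t=1: ready={C,E} → run E
t=2: ready={C,E,F} → run F
t=3: ready={C,E,F} → run F
t=4: ready={C,E,F} → run F
t=5: ready={C,E,F} → run F
t=6: ready={C,E} → run E
t=7: ready={C,E} → run E
t=8: ready={C,E} → run E
t=9: ready={C,E} → run E
t=10: ready={C,E} → run E
t=11: ready={C,E} → run E
t=12: ready={C} → run C
t=13: ready={C} → run C
t=14: ready={C} → run C
t=15: ready={C} → run C
t=16: ready={C} → run C
t=17: ready={C} → run C
t=18: ready={C} → run C
t=19: (idle)
t=20: (idle)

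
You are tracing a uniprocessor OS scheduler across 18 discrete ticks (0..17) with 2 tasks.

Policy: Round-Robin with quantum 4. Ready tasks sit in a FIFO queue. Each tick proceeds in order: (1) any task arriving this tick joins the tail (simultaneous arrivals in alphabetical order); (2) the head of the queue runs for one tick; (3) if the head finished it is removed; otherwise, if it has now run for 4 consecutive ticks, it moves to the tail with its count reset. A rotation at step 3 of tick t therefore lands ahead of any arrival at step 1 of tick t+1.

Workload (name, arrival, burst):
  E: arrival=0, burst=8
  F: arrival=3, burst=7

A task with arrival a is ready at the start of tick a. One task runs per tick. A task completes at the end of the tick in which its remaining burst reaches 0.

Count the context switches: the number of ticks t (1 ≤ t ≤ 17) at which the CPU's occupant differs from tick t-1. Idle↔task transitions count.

t=0: queue=[E] q_used=0 → run E
t=1: queue=[E] q_used=1 → run E
t=2: queue=[E] q_used=2 → run E
t=3: queue=[E,F] q_used=3 → run E
t=4: queue=[F,E] q_used=0 → run F
t=5: queue=[F,E] q_used=1 → run F
t=6: queue=[F,E] q_used=2 → run F
t=7: queue=[F,E] q_used=3 → run F
t=8: queue=[E,F] q_used=0 → run E
t=9: queue=[E,F] q_used=1 → run E
t=10: queue=[E,F] q_used=2 → run E
t=11: queue=[E,F] q_used=3 → run E
t=12: queue=[F] q_used=0 → run F
t=13: queue=[F] q_used=1 → run F
t=14: queue=[F] q_used=2 → run F
t=15: (idle)
t=16: (idle)
t=17: (idle)

context switches = 4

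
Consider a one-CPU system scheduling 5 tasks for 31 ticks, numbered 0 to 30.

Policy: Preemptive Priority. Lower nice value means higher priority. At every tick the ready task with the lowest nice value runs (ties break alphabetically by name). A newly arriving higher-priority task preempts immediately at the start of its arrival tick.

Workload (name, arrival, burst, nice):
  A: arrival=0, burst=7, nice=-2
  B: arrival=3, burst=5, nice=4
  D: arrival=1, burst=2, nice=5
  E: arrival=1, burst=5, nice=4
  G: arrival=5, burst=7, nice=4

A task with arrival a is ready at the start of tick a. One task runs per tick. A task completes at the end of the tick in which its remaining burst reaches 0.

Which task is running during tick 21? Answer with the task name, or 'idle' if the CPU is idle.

t=0: ready={A} → run A
t=1: ready={A,D,E} → run A
t=2: ready={A,D,E} → run A
t=3: ready={A,B,D,E} → run A
t=4: ready={A,B,D,E} → run A
t=5: ready={A,B,D,E,G} → run A
t=6: ready={A,B,D,E,G} → run A
t=7: ready={B,D,E,G} → run B
t=8: ready={B,D,E,G} → run B
t=9: ready={B,D,E,G} → run B
t=10: ready={B,D,E,G} → run B
t=11: ready={B,D,E,G} → run B
t=12: ready={D,E,G} → run E
t=13: ready={D,E,G} → run E
t=14: ready={D,E,G} → run E
t=15: ready={D,E,G} → run E
t=16: ready={D,E,G} → run E
t=17: ready={D,G} → run G
t=18: ready={D,G} → run G
t=19: ready={D,G} → run G
t=20: ready={D,G} → run G
t=21: ready={D,G} → run G
t=22: ready={D,G} → run G
t=23: ready={D,G} → run G
t=24: ready={D} → run D
t=25: ready={D} → run D
t=26: (idle)
t=27: (idle)
t=28: (idle)
t=29: (idle)
t=30: (idle)

running at tick 21 = G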